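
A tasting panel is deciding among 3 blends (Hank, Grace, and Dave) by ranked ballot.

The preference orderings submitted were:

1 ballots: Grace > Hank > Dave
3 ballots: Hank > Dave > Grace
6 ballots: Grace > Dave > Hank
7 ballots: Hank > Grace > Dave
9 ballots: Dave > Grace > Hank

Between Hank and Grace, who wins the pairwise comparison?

Grace

Ballots ranking Hank above Grace: 3+7 = 10.
Ballots ranking Grace above Hank: 1+6+9 = 16.
Grace wins the head-to-head, 16–10.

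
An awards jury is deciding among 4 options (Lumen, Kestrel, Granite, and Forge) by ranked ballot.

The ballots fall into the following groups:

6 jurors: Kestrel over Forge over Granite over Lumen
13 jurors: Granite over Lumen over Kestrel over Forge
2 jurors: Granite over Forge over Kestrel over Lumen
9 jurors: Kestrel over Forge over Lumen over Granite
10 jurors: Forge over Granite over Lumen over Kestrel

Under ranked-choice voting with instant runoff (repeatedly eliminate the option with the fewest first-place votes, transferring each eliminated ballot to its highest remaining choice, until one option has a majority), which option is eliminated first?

Round 1: Kestrel 15, Granite 15, Forge 10, Lumen 0. Lumen has the fewest and is eliminated.
Round 2: Kestrel 15, Granite 15, Forge 10. Forge has the fewest and is eliminated.
Round 3: Granite 25, Kestrel 15. Granite has a majority.

Lumen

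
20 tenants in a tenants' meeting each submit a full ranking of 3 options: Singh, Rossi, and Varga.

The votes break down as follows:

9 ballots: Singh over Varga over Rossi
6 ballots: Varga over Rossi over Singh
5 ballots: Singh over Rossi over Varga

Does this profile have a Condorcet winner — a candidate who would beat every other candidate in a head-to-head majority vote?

Head-to-head results (20 voters total):
Singh vs Rossi: Singh wins 14–6.
Singh vs Varga: Singh wins 14–6.
Rossi vs Varga: Varga wins 15–5.
Singh beats each rival — Rossi (14–6), Varga (14–6) — so Singh is the Condorcet winner.

Yes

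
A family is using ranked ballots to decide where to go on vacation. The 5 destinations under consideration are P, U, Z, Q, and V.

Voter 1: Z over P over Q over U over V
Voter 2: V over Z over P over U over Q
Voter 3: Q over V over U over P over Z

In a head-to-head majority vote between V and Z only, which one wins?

V

Ballots ranking V above Z: 2.
Ballots ranking Z above V: 1.
V wins the head-to-head, 2–1.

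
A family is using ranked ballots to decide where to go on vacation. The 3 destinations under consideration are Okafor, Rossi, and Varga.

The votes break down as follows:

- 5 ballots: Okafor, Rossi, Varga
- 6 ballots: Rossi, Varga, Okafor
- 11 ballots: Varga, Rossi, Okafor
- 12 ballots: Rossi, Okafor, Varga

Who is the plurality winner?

Rossi

First-place vote totals:
  Okafor: 5
  Rossi: 18
  Varga: 11
Rossi has the most first-place votes.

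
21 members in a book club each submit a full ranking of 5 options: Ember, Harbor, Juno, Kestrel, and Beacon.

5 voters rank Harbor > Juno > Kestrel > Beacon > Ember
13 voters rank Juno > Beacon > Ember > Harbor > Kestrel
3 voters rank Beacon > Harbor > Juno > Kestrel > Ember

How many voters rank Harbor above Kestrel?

21

Ballots ranking Harbor above Kestrel: 5+13+3 = 21.
Ballots ranking Kestrel above Harbor: 0.
So 21 of 21 voters prefer Harbor to Kestrel.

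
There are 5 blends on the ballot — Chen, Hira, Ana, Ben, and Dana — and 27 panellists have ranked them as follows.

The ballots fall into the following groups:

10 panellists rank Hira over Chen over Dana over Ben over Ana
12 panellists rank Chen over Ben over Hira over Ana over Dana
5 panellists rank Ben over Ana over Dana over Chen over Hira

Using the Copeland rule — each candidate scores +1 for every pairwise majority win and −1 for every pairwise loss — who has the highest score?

Pairwise results:
  Chen vs Hira: Chen wins 17–10.
  Chen vs Ana: Chen wins 22–5.
  Chen vs Ben: Chen wins 22–5.
  Chen vs Dana: Chen wins 22–5.
  Hira vs Ana: Hira wins 22–5.
  Hira vs Ben: Ben wins 17–10.
  Hira vs Dana: Hira wins 22–5.
  Ana vs Ben: Ben wins 27–0.
  Ana vs Dana: Ana wins 17–10.
  Ben vs Dana: Ben wins 17–10.
Copeland scores (wins − losses):
  Chen: 4 − 0 = 4
  Hira: 2 − 2 = 0
  Ana: 1 − 3 = -2
  Ben: 3 − 1 = 2
  Dana: 0 − 4 = -4
Chen has the best Copeland score.

Chen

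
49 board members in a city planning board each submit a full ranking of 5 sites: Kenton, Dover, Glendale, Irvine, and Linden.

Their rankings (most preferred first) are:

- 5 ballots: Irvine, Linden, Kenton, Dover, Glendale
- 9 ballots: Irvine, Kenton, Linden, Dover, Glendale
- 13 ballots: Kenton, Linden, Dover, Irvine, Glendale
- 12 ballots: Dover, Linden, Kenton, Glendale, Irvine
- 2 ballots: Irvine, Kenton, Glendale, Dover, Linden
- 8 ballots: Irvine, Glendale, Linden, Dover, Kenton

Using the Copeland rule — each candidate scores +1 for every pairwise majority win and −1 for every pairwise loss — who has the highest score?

Pairwise results:
  Kenton vs Dover: Kenton wins 29–20.
  Kenton vs Glendale: Kenton wins 41–8.
  Kenton vs Irvine: Kenton wins 25–24.
  Kenton vs Linden: Linden wins 25–24.
  Dover vs Glendale: Dover wins 39–10.
  Dover vs Irvine: Dover wins 25–24.
  Dover vs Linden: Linden wins 35–14.
  Glendale vs Irvine: Irvine wins 37–12.
  Glendale vs Linden: Linden wins 39–10.
  Irvine vs Linden: Linden wins 25–24.
Copeland scores (wins − losses):
  Kenton: 3 − 1 = 2
  Dover: 2 − 2 = 0
  Glendale: 0 − 4 = -4
  Irvine: 1 − 3 = -2
  Linden: 4 − 0 = 4
Linden has the best Copeland score.

Linden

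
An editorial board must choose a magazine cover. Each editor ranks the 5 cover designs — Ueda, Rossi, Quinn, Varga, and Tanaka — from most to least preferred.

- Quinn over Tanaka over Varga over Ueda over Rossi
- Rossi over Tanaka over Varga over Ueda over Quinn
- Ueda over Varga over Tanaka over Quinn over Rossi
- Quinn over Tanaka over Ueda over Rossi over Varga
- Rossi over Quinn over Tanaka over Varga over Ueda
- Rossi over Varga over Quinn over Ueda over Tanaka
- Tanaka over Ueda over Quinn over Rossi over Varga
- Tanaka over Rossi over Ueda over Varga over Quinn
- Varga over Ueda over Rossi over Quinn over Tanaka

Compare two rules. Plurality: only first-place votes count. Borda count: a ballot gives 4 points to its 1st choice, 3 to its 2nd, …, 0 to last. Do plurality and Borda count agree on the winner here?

Plurality first-place counts: Ueda 1, Rossi 3, Quinn 2, Varga 1, Tanaka 2 → Rossi.
Borda totals: Ueda 17, Rossi 19, Quinn 17, Varga 16, Tanaka 21 → Tanaka.
The two rules disagree: plurality picks Rossi, Borda picks Tanaka.

No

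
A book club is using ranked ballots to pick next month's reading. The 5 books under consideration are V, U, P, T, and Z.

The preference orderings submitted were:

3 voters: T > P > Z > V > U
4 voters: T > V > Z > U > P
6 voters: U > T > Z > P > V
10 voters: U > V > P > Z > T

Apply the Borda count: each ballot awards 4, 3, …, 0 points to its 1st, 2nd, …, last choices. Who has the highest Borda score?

U

Borda scores:
  V: 3·1 + 4·3 + 6·0 + 10·3 = 45
  U: 3·0 + 4·1 + 6·4 + 10·4 = 68
  P: 3·3 + 4·0 + 6·1 + 10·2 = 35
  T: 3·4 + 4·4 + 6·3 + 10·0 = 46
  Z: 3·2 + 4·2 + 6·2 + 10·1 = 36
U has the highest total.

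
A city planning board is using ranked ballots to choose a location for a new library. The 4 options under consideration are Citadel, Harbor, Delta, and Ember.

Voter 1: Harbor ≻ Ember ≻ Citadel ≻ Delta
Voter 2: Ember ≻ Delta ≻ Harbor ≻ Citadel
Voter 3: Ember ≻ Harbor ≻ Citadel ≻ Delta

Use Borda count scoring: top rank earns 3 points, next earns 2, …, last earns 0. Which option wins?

Borda scores:
  Citadel: 1 + 0 + 1 = 2
  Harbor: 3 + 1 + 2 = 6
  Delta: 0 + 2 + 0 = 2
  Ember: 2 + 3 + 3 = 8
Ember has the highest total.

Ember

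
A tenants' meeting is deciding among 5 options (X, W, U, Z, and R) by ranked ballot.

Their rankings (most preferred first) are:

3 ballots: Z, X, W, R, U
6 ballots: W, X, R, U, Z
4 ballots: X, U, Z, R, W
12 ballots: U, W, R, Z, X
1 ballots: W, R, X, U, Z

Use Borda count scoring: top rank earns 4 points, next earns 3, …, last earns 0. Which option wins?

W

Borda scores:
  X: 3·3 + 6·3 + 4·4 + 12·0 + 2 = 45
  W: 3·2 + 6·4 + 4·0 + 12·3 + 4 = 70
  U: 3·0 + 6·1 + 4·3 + 12·4 + 1 = 67
  Z: 3·4 + 6·0 + 4·2 + 12·1 + 0 = 32
  R: 3·1 + 6·2 + 4·1 + 12·2 + 3 = 46
W has the highest total.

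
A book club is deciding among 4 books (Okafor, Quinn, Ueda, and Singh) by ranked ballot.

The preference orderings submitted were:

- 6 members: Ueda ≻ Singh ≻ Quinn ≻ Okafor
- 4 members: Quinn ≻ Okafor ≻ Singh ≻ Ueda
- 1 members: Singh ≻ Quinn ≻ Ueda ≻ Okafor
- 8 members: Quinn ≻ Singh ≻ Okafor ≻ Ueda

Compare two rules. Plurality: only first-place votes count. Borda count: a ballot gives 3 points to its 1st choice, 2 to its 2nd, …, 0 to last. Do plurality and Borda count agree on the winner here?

Yes

Plurality first-place counts: Okafor 0, Quinn 12, Ueda 6, Singh 1 → Quinn.
Borda totals: Okafor 16, Quinn 44, Ueda 19, Singh 35 → Quinn.
The two rules agree on Quinn.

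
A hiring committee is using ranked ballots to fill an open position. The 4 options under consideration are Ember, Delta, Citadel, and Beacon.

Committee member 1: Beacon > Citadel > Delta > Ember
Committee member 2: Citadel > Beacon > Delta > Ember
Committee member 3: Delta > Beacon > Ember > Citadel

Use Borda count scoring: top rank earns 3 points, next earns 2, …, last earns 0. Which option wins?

Borda scores:
  Ember: 0 + 0 + 1 = 1
  Delta: 1 + 1 + 3 = 5
  Citadel: 2 + 3 + 0 = 5
  Beacon: 3 + 2 + 2 = 7
Beacon has the highest total.

Beacon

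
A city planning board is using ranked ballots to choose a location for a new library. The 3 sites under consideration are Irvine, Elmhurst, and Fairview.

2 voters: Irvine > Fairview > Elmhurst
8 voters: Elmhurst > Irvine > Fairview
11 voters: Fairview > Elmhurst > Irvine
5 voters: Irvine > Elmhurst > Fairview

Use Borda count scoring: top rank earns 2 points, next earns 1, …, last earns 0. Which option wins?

Borda scores:
  Irvine: 2·2 + 8·1 + 11·0 + 5·2 = 22
  Elmhurst: 2·0 + 8·2 + 11·1 + 5·1 = 32
  Fairview: 2·1 + 8·0 + 11·2 + 5·0 = 24
Elmhurst has the highest total.

Elmhurst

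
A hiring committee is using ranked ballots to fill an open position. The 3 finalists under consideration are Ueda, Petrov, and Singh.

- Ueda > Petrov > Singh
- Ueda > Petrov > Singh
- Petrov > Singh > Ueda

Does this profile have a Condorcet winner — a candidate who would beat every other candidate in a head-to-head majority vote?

Head-to-head results (3 voters total):
Ueda vs Petrov: Ueda wins 2–1.
Ueda vs Singh: Ueda wins 2–1.
Petrov vs Singh: Petrov wins 3–0.
Ueda beats each rival — Petrov (2–1), Singh (2–1) — so Ueda is the Condorcet winner.

Yes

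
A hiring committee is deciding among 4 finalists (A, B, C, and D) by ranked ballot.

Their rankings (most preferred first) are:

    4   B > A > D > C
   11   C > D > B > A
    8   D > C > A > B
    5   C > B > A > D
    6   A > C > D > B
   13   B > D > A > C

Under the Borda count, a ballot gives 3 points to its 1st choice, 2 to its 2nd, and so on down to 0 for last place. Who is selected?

Borda scores:
  A: 4·2 + 11·0 + 8·1 + 5·1 + 6·3 + 13·1 = 52
  B: 4·3 + 11·1 + 8·0 + 5·2 + 6·0 + 13·3 = 72
  C: 4·0 + 11·3 + 8·2 + 5·3 + 6·2 + 13·0 = 76
  D: 4·1 + 11·2 + 8·3 + 5·0 + 6·1 + 13·2 = 82
D has the highest total.

D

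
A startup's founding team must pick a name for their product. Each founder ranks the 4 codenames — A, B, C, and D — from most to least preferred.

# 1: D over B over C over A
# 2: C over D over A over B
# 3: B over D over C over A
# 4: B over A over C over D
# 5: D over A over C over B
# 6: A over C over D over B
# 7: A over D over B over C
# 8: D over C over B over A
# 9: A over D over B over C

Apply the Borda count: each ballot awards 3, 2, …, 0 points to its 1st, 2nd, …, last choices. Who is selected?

Borda scores:
  A: 0 + 1 + 0 + 2 + 2 + 3 + 3 + 0 + 3 = 14
  B: 2 + 0 + 3 + 3 + 0 + 0 + 1 + 1 + 1 = 11
  C: 1 + 3 + 1 + 1 + 1 + 2 + 0 + 2 + 0 = 11
  D: 3 + 2 + 2 + 0 + 3 + 1 + 2 + 3 + 2 = 18
D has the highest total.

D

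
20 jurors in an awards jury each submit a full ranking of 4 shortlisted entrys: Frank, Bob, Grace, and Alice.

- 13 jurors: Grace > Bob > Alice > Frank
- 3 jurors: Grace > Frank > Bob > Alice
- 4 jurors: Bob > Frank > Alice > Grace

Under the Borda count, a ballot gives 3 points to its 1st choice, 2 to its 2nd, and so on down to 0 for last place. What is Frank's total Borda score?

14

Borda scores:
  Frank: 13·0 + 3·2 + 4·2 = 14
  Bob: 13·2 + 3·1 + 4·3 = 41
  Grace: 13·3 + 3·3 + 4·0 = 48
  Alice: 13·1 + 3·0 + 4·1 = 17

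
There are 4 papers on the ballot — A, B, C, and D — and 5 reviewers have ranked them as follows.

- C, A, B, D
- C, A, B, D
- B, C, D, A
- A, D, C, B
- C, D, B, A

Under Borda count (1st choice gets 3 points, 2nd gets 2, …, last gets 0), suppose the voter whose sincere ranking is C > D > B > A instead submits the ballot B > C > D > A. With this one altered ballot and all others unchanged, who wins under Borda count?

Borda totals with the altered ballot: A 7, B 8, C 11, D 4.
The winner is unchanged: still C.

C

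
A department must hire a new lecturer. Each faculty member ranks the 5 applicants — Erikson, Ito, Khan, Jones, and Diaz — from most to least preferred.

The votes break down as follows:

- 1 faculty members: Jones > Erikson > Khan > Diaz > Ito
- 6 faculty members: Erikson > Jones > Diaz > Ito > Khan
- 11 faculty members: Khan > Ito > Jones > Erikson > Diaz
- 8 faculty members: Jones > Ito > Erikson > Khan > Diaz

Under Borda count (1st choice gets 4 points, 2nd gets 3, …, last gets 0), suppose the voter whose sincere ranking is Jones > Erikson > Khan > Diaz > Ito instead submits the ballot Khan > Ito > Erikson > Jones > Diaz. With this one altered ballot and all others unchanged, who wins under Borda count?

Jones

Borda totals with the altered ballot: Erikson 53, Ito 66, Khan 56, Jones 73, Diaz 12.
The winner is unchanged: still Jones.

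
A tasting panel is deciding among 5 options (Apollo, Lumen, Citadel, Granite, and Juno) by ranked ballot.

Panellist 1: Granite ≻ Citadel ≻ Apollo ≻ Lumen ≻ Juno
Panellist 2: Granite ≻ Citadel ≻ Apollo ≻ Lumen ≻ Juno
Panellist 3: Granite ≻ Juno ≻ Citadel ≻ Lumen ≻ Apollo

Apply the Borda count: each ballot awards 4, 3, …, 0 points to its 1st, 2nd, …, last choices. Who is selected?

Granite

Borda scores:
  Apollo: 2 + 2 + 0 = 4
  Lumen: 1 + 1 + 1 = 3
  Citadel: 3 + 3 + 2 = 8
  Granite: 4 + 4 + 4 = 12
  Juno: 0 + 0 + 3 = 3
Granite has the highest total.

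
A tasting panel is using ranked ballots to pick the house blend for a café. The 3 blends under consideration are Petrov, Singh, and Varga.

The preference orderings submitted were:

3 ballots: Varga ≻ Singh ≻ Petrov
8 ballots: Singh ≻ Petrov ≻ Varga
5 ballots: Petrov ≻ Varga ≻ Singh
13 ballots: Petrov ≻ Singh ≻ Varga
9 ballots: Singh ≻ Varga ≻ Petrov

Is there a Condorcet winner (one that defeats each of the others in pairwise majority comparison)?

Head-to-head results (38 voters total):
Petrov vs Singh: Singh wins 20–18.
Petrov vs Varga: Petrov wins 26–12.
Singh vs Varga: Singh wins 30–8.
Singh beats each rival — Petrov (20–18), Varga (30–8) — so Singh is the Condorcet winner.

Yes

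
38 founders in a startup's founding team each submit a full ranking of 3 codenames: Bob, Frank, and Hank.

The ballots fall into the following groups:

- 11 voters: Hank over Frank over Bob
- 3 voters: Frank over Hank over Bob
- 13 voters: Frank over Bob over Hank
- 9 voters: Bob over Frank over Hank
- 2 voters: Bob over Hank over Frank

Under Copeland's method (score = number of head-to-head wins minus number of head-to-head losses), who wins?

Frank

Pairwise results:
  Bob vs Frank: Frank wins 27–11.
  Bob vs Hank: Bob wins 24–14.
  Frank vs Hank: Frank wins 25–13.
Copeland scores (wins − losses):
  Bob: 1 − 1 = 0
  Frank: 2 − 0 = 2
  Hank: 0 − 2 = -2
Frank has the best Copeland score.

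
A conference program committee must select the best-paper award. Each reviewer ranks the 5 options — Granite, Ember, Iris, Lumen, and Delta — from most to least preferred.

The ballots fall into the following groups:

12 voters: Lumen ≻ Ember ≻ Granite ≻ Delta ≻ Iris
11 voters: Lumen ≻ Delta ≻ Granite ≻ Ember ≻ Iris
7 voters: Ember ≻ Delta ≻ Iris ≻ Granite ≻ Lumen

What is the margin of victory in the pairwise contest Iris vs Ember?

30

Ballots ranking Iris above Ember: 0.
Ballots ranking Ember above Iris: 12+11+7 = 30.
Ember wins 30–0, a margin of 30.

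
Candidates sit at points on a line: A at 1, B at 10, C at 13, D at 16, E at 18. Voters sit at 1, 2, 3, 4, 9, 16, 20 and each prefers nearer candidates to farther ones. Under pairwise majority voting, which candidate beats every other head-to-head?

A

With single-peaked preferences on a line, the Condorcet winner is the candidate closest to the median voter.
The median voter (position 4) is closest to A at 1.
Check: A vs C — voters closer to A: 4 of 7.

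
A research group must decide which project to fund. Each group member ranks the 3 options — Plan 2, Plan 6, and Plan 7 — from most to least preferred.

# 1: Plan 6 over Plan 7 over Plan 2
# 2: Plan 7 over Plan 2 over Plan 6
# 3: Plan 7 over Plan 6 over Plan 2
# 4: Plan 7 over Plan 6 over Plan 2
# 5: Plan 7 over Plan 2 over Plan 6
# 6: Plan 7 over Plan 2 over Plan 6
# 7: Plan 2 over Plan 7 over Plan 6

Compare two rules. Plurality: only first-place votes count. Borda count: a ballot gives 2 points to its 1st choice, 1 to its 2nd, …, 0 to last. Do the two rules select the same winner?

Yes

Plurality first-place counts: Plan 2 1, Plan 6 1, Plan 7 5 → Plan 7.
Borda totals: Plan 2 5, Plan 6 4, Plan 7 12 → Plan 7.
The two rules agree on Plan 7.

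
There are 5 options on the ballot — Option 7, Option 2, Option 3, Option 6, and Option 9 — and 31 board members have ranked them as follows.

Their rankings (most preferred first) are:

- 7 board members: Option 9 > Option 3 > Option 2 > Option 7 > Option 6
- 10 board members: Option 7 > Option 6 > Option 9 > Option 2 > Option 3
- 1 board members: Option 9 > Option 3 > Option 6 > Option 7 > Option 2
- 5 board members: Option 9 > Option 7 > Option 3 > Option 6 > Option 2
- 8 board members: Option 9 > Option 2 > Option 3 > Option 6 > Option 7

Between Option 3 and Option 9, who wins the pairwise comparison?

Ballots ranking Option 3 above Option 9: 0.
Ballots ranking Option 9 above Option 3: 7+10+1+5+8 = 31.
Option 9 wins the head-to-head, 31–0.

Option 9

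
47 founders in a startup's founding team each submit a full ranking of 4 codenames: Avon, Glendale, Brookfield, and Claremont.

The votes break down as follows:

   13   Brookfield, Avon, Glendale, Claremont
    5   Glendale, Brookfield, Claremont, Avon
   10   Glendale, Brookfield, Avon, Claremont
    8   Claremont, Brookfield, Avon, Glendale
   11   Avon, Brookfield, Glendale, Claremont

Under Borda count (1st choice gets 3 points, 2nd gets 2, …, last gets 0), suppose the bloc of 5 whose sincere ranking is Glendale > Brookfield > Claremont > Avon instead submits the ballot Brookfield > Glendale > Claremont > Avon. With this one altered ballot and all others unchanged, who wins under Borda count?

Borda totals with the altered ballot: Avon 77, Glendale 64, Brookfield 112, Claremont 29.
The winner is unchanged: still Brookfield.

Brookfield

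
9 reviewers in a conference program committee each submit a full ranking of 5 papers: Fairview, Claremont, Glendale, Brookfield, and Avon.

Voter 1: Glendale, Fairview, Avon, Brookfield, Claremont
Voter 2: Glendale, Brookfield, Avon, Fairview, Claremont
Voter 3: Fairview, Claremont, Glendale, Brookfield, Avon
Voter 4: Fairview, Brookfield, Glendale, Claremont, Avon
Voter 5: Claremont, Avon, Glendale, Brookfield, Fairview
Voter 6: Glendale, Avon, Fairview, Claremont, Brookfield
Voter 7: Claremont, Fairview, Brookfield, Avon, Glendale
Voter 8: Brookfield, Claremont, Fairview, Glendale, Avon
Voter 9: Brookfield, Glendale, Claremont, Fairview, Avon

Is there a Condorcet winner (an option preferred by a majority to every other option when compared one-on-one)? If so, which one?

Glendale

Head-to-head results (9 voters total):
Fairview vs Claremont: Fairview wins 5–4.
Fairview vs Glendale: Glendale wins 5–4.
Fairview vs Brookfield: Fairview wins 5–4.
Fairview vs Avon: Fairview wins 6–3.
Claremont vs Glendale: Glendale wins 5–4.
Claremont vs Brookfield: Brookfield wins 5–4.
Claremont vs Avon: Claremont wins 6–3.
Glendale vs Brookfield: Glendale wins 5–4.
Glendale vs Avon: Glendale wins 7–2.
Brookfield vs Avon: Brookfield wins 6–3.
Glendale beats each rival — Fairview (5–4), Claremont (5–4), Brookfield (5–4), Avon (7–2) — so Glendale is the Condorcet winner.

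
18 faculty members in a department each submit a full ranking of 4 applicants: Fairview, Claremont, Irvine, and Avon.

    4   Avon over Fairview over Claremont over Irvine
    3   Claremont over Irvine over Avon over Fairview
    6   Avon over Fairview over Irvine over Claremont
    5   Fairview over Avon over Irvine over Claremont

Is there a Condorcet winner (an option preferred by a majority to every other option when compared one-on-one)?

Yes

Head-to-head results (18 voters total):
Fairview vs Claremont: Fairview wins 15–3.
Fairview vs Irvine: Fairview wins 15–3.
Fairview vs Avon: Avon wins 13–5.
Claremont vs Irvine: Irvine wins 11–7.
Claremont vs Avon: Avon wins 15–3.
Irvine vs Avon: Avon wins 15–3.
Avon beats each rival — Fairview (13–5), Claremont (15–3), Irvine (15–3) — so Avon is the Condorcet winner.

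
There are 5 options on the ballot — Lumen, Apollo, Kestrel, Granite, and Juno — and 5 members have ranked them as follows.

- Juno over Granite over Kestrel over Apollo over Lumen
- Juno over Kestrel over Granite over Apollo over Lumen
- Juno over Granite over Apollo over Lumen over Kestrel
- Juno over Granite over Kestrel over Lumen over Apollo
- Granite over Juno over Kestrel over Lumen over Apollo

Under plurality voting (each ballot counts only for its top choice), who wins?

Juno

First-place vote totals:
  Lumen: 0
  Apollo: 0
  Kestrel: 0
  Granite: 1
  Juno: 4
Juno has the most first-place votes.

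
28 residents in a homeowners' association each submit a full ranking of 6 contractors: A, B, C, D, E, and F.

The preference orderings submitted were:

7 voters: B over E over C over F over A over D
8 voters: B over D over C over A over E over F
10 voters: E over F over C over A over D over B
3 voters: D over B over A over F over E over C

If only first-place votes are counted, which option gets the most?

B

First-place vote totals:
  A: 0
  B: 15
  C: 0
  D: 3
  E: 10
  F: 0
B has the most first-place votes.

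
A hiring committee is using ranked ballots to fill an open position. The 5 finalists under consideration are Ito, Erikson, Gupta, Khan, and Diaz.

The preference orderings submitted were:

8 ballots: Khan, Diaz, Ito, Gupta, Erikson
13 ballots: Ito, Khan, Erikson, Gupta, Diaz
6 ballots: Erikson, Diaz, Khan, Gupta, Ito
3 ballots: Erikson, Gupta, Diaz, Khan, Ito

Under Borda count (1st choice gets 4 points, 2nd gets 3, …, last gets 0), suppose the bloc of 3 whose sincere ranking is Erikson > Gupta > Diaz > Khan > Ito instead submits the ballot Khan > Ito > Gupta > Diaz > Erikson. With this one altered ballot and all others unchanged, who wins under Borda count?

Khan

Borda totals with the altered ballot: Ito 77, Erikson 50, Gupta 33, Khan 95, Diaz 45.
The winner is unchanged: still Khan.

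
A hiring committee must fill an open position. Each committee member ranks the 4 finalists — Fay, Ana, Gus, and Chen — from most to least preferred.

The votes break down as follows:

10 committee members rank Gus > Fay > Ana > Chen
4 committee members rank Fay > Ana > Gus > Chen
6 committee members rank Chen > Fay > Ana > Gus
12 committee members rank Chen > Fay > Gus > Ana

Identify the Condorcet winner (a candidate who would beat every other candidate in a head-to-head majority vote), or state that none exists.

Chen

Head-to-head results (32 voters total):
Fay vs Ana: Fay wins 32–0.
Fay vs Gus: Fay wins 22–10.
Fay vs Chen: Chen wins 18–14.
Ana vs Gus: Gus wins 22–10.
Ana vs Chen: Chen wins 18–14.
Gus vs Chen: Chen wins 18–14.
Chen beats each rival — Fay (18–14), Ana (18–14), Gus (18–14) — so Chen is the Condorcet winner.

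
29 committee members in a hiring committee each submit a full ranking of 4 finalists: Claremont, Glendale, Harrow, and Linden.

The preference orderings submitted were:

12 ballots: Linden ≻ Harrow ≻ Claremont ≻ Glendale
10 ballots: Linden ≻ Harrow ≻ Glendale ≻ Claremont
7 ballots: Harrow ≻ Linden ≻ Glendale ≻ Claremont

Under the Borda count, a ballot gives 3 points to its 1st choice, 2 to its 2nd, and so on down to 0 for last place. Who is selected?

Linden

Borda scores:
  Claremont: 12·1 + 10·0 + 7·0 = 12
  Glendale: 12·0 + 10·1 + 7·1 = 17
  Harrow: 12·2 + 10·2 + 7·3 = 65
  Linden: 12·3 + 10·3 + 7·2 = 80
Linden has the highest total.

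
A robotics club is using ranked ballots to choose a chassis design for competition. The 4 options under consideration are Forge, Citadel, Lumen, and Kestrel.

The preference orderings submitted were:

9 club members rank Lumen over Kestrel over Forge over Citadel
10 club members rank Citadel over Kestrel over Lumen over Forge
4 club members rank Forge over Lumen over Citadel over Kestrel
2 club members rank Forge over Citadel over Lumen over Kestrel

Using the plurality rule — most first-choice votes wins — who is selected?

First-place vote totals:
  Forge: 6
  Citadel: 10
  Lumen: 9
  Kestrel: 0
Citadel has the most first-place votes.

Citadel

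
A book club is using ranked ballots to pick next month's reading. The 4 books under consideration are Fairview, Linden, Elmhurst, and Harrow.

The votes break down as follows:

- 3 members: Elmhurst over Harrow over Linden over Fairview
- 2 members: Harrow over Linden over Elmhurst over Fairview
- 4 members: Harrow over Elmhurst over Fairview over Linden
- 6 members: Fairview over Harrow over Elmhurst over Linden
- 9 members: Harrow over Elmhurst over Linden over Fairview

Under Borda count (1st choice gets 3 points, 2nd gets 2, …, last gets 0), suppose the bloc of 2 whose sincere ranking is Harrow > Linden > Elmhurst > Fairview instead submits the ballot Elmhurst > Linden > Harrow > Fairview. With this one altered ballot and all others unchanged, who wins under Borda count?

Borda totals with the altered ballot: Fairview 22, Linden 16, Elmhurst 47, Harrow 59.
The winner is unchanged: still Harrow.

Harrow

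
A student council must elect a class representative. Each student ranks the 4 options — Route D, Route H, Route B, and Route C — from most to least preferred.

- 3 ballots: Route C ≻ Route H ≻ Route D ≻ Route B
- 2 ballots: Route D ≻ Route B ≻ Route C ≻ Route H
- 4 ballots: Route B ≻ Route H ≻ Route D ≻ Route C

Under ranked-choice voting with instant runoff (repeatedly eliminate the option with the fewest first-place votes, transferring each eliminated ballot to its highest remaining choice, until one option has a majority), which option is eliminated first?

Round 1: Route B 4, Route C 3, Route D 2, Route H 0. Route H has the fewest and is eliminated.
Round 2: Route B 4, Route C 3, Route D 2. Route D has the fewest and is eliminated.
Round 3: Route B 6, Route C 3. Route B has a majority.

Route H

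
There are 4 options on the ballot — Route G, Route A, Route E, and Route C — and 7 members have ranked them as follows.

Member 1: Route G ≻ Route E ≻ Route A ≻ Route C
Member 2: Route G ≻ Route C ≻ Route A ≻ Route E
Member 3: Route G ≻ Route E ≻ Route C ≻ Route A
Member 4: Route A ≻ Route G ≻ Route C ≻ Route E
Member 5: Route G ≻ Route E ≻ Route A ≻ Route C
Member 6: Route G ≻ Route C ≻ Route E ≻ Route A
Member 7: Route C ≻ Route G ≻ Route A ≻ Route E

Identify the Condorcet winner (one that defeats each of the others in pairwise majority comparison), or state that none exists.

Head-to-head results (7 voters total):
Route G vs Route A: Route G wins 6–1.
Route G vs Route E: Route G wins 7–0.
Route G vs Route C: Route G wins 6–1.
Route A vs Route E: Route E wins 4–3.
Route A vs Route C: Route C wins 4–3.
Route E vs Route C: Route C wins 4–3.
Route G beats each rival — Route A (6–1), Route E (7–0), Route C (6–1) — so Route G is the Condorcet winner.

Route G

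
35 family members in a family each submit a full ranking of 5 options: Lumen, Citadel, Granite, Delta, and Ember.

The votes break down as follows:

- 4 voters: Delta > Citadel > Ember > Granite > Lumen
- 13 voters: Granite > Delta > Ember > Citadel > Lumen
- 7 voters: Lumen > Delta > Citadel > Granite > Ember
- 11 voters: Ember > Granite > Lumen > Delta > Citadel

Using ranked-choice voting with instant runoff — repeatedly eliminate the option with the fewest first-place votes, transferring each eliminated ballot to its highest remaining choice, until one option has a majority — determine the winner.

Granite

Round 1: Granite 13, Ember 11, Lumen 7, Delta 4, Citadel 0. Citadel has the fewest and is eliminated.
Round 2: Granite 13, Ember 11, Lumen 7, Delta 4. Delta has the fewest and is eliminated.
Round 3: Ember 15, Granite 13, Lumen 7. Lumen has the fewest and is eliminated.
Round 4: Granite 20, Ember 15. Granite has a majority.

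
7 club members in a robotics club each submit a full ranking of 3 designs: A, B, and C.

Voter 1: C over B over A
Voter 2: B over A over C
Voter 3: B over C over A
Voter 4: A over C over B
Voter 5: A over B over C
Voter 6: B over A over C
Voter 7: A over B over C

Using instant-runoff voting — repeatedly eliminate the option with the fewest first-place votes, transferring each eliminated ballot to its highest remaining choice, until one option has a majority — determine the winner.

B

Round 1: A 3, B 3, C 1. C has the fewest and is eliminated.
Round 2: B 4, A 3. B has a majority.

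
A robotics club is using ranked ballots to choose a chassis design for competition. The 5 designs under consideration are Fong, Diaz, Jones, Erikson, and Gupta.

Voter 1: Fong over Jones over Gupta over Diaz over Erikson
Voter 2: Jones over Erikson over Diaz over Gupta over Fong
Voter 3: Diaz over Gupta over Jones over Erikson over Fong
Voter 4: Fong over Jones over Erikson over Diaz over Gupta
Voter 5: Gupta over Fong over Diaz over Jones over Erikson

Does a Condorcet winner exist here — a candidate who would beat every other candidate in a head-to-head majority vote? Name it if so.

There is no Condorcet winner

Head-to-head results (5 voters total):
Fong vs Diaz: Fong wins 3–2.
Fong vs Jones: Fong wins 3–2.
Fong vs Erikson: Fong wins 3–2.
Fong vs Gupta: Gupta wins 3–2.
Diaz vs Jones: Jones wins 3–2.
Diaz vs Erikson: Diaz wins 3–2.
Diaz vs Gupta: Diaz wins 3–2.
Jones vs Erikson: Jones wins 5–0.
Jones vs Gupta: Jones wins 3–2.
Erikson vs Gupta: Gupta wins 3–2.
No candidate beats all others: Fong beats Diaz beats Gupta beats Fong, a majority cycle.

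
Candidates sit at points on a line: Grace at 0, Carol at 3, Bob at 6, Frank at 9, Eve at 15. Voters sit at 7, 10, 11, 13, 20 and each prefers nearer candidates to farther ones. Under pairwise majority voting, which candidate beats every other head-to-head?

Frank

With single-peaked preferences on a line, the Condorcet winner is the candidate closest to the median voter.
The median voter (position 11) is closest to Frank at 9.
Check: Frank vs Bob — voters closer to Frank: 4 of 5.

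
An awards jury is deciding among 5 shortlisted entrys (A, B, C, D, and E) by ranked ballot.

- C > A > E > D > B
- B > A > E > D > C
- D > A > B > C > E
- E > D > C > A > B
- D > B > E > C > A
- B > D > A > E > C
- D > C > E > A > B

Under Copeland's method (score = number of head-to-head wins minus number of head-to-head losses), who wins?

Pairwise results:
  A vs B: A wins 4–3.
  A vs C: C wins 4–3.
  A vs D: D wins 5–2.
  A vs E: A wins 4–3.
  B vs C: B wins 4–3.
  B vs D: D wins 5–2.
  B vs E: B wins 4–3.
  C vs D: D wins 6–1.
  C vs E: E wins 4–3.
  D vs E: D wins 4–3.
Copeland scores (wins − losses):
  A: 2 − 2 = 0
  B: 2 − 2 = 0
  C: 1 − 3 = -2
  D: 4 − 0 = 4
  E: 1 − 3 = -2
D has the best Copeland score.

D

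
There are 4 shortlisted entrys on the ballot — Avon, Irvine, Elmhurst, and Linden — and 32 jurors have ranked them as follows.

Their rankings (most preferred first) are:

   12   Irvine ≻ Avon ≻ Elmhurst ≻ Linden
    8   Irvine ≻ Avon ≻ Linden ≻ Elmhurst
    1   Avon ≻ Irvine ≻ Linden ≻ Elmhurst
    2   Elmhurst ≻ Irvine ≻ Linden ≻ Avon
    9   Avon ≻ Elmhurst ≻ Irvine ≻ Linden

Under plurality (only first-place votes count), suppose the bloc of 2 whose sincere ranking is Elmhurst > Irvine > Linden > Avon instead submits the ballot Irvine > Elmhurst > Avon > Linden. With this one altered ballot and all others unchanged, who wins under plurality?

First-place totals with the altered ballot: Avon 10, Irvine 22, Elmhurst 0, Linden 0.
The winner is unchanged: still Irvine.

Irvine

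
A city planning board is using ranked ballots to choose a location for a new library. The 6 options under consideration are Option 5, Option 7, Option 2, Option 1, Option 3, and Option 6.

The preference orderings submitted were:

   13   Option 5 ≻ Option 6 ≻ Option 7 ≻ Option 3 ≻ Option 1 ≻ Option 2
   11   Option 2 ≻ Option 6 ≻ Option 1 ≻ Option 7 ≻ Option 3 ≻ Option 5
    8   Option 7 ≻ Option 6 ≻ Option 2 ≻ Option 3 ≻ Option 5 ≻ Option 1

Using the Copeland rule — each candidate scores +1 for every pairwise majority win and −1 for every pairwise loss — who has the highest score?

Option 6

Pairwise results:
  Option 5 vs Option 7: Option 7 wins 19–13.
  Option 5 vs Option 2: Option 2 wins 19–13.
  Option 5 vs Option 1: Option 5 wins 21–11.
  Option 5 vs Option 3: Option 3 wins 19–13.
  Option 5 vs Option 6: Option 6 wins 19–13.
  Option 7 vs Option 2: Option 7 wins 21–11.
  Option 7 vs Option 1: Option 7 wins 21–11.
  Option 7 vs Option 3: Option 7 wins 32–0.
  Option 7 vs Option 6: Option 6 wins 24–8.
  Option 2 vs Option 1: Option 2 wins 19–13.
  Option 2 vs Option 3: Option 2 wins 19–13.
  Option 2 vs Option 6: Option 6 wins 21–11.
  Option 1 vs Option 3: Option 3 wins 21–11.
  Option 1 vs Option 6: Option 6 wins 32–0.
  Option 3 vs Option 6: Option 6 wins 32–0.
Copeland scores (wins − losses):
  Option 5: 1 − 4 = -3
  Option 7: 4 − 1 = 3
  Option 2: 3 − 2 = 1
  Option 1: 0 − 5 = -5
  Option 3: 2 − 3 = -1
  Option 6: 5 − 0 = 5
Option 6 has the best Copeland score.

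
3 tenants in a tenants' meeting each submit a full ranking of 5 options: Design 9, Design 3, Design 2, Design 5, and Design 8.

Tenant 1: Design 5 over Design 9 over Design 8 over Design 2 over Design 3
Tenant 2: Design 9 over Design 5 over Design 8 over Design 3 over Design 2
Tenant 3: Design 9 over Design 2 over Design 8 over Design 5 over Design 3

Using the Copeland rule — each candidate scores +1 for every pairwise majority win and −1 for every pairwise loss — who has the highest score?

Design 9

Pairwise results:
  Design 9 vs Design 3: Design 9 wins 3–0.
  Design 9 vs Design 2: Design 9 wins 3–0.
  Design 9 vs Design 5: Design 9 wins 2–1.
  Design 9 vs Design 8: Design 9 wins 3–0.
  Design 3 vs Design 2: Design 2 wins 2–1.
  Design 3 vs Design 5: Design 5 wins 3–0.
  Design 3 vs Design 8: Design 8 wins 3–0.
  Design 2 vs Design 5: Design 5 wins 2–1.
  Design 2 vs Design 8: Design 8 wins 2–1.
  Design 5 vs Design 8: Design 5 wins 2–1.
Copeland scores (wins − losses):
  Design 9: 4 − 0 = 4
  Design 3: 0 − 4 = -4
  Design 2: 1 − 3 = -2
  Design 5: 3 − 1 = 2
  Design 8: 2 − 2 = 0
Design 9 has the best Copeland score.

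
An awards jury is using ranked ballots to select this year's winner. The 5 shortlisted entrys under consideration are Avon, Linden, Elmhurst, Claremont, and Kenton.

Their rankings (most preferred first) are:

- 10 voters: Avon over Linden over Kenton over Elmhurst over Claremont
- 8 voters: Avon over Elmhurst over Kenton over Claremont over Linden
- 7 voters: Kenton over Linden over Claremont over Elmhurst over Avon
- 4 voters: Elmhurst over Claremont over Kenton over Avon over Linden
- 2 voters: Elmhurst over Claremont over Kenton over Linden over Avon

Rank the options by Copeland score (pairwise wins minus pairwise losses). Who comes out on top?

Avon

Pairwise results:
  Avon vs Linden: Avon wins 22–9.
  Avon vs Elmhurst: Avon wins 18–13.
  Avon vs Claremont: Avon wins 18–13.
  Avon vs Kenton: Avon wins 18–13.
  Linden vs Elmhurst: Linden wins 17–14.
  Linden vs Claremont: Linden wins 17–14.
  Linden vs Kenton: Kenton wins 21–10.
  Elmhurst vs Claremont: Elmhurst wins 24–7.
  Elmhurst vs Kenton: Kenton wins 17–14.
  Claremont vs Kenton: Kenton wins 25–6.
Copeland scores (wins − losses):
  Avon: 4 − 0 = 4
  Linden: 2 − 2 = 0
  Elmhurst: 1 − 3 = -2
  Claremont: 0 − 4 = -4
  Kenton: 3 − 1 = 2
Avon has the best Copeland score.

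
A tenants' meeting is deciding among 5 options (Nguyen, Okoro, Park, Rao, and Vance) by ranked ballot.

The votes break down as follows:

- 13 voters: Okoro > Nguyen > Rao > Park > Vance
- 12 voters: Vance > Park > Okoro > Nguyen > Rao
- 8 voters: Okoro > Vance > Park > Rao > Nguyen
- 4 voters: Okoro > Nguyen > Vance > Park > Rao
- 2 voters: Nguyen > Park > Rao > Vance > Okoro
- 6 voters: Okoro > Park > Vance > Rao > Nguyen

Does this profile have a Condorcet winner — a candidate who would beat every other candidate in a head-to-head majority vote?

Yes

Head-to-head results (45 voters total):
Nguyen vs Okoro: Okoro wins 43–2.
Nguyen vs Park: Park wins 26–19.
Nguyen vs Rao: Nguyen wins 31–14.
Nguyen vs Vance: Vance wins 26–19.
Okoro vs Park: Okoro wins 31–14.
Okoro vs Rao: Okoro wins 43–2.
Okoro vs Vance: Okoro wins 31–14.
Park vs Rao: Park wins 32–13.
Park vs Vance: Vance wins 24–21.
Rao vs Vance: Vance wins 30–15.
Okoro beats each rival — Nguyen (43–2), Park (31–14), Rao (43–2), Vance (31–14) — so Okoro is the Condorcet winner.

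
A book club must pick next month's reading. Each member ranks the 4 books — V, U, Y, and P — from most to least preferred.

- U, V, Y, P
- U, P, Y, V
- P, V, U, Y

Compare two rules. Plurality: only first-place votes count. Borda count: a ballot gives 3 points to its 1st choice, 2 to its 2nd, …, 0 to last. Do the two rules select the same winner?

Plurality first-place counts: V 0, U 2, Y 0, P 1 → U.
Borda totals: V 4, U 7, Y 2, P 5 → U.
The two rules agree on U.

Yes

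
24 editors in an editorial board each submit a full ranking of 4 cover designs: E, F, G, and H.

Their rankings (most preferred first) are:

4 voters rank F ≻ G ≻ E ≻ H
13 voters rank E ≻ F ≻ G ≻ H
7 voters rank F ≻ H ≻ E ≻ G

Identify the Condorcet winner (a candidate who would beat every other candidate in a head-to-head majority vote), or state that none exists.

E

Head-to-head results (24 voters total):
E vs F: E wins 13–11.
E vs G: E wins 20–4.
E vs H: E wins 17–7.
F vs G: F wins 24–0.
F vs H: F wins 24–0.
G vs H: G wins 17–7.
E beats each rival — F (13–11), G (20–4), H (17–7) — so E is the Condorcet winner.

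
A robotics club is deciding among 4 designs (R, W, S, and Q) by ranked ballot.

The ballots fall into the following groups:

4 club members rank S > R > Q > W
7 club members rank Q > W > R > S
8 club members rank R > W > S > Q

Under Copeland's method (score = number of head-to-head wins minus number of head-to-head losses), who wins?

Pairwise results:
  R vs W: R wins 12–7.
  R vs S: R wins 15–4.
  R vs Q: R wins 12–7.
  W vs S: W wins 15–4.
  W vs Q: Q wins 11–8.
  S vs Q: S wins 12–7.
Copeland scores (wins − losses):
  R: 3 − 0 = 3
  W: 1 − 2 = -1
  S: 1 − 2 = -1
  Q: 1 − 2 = -1
R has the best Copeland score.

R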